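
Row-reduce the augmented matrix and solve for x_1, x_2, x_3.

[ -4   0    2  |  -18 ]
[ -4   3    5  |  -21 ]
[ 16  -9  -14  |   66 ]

Forward elimination on [A|b]:
R2 <- R2 - (1)*R1:  [  0   3   3  -3 ]
R3 <- R3 - (-4)*R1:  [  0  -9  -6  -6 ]
R3 <- R3 - (-3)*R2:  [   0    0    3  -15 ]
Row echelon form:
[ -4  0  2  |  -18 ]
[  0  3  3  |   -3 ]
[  0  0  3  |  -15 ]
Back-substitution:
x_3 = (-15) / 3 = -5
x_2 = (-3 - (3)*(-5)) / 3 = 4
x_1 = (-18 - (2)*(-5)) / -4 = 2

(2, 4, -5)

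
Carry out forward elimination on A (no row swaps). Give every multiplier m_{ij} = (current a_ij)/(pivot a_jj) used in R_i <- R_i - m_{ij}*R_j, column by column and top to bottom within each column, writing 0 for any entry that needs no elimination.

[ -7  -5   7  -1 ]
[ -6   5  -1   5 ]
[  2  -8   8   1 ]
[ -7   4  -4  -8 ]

multipliers: 6/7, -2/7, 1, -66/65, 63/65, -137/94

Forward elimination:
R2 <- R2 - (6/7)*R1:  [    0  65/7    -7  41/7 ]
R3 <- R3 - (-2/7)*R1:  [     0  -66/7     10    5/7 ]
R4 <- R4 - (1)*R1:  [   0    9  -11   -7 ]
R3 <- R3 - (-66/65)*R2:  [      0       0  188/65  433/65 ]
R4 <- R4 - (63/65)*R2:  [       0        0  -274/65  -824/65 ]
R4 <- R4 - (-137/94)*R3:  [       0        0        0  -279/94 ]
Multipliers (in order of application): m_{21} = 6/7, m_{31} = -2/7, m_{41} = 1, m_{32} = -66/65, m_{42} = 63/65, m_{43} = -137/94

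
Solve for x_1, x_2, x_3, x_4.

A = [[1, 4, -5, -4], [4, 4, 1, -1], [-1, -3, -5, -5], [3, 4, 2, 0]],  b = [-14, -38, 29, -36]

Forward elimination on [A|b]:
R2 <- R2 - (4)*R1:  [   0  -12   21   15   18 ]
R3 <- R3 - (-1)*R1:  [   0    1  -10   -9   15 ]
R4 <- R4 - (3)*R1:  [  0  -8  17  12   6 ]
R3 <- R3 - (-1/12)*R2:  [     0      0  -33/4  -31/4   33/2 ]
R4 <- R4 - (2/3)*R2:  [  0   0   3   2  -6 ]
R4 <- R4 - (-4/11)*R3:  [     0      0      0  -9/11      0 ]
Row echelon form:
[ 1    4     -5     -4  |   -14 ]
[ 0  -12     21     15  |    18 ]
[ 0    0  -33/4  -31/4  |  33/2 ]
[ 0    0      0  -9/11  |     0 ]
Back-substitution:
x_4 = (0) / (-9/11) = 0
x_3 = (33/2 - (-31/4)*(0)) / (-33/4) = -2
x_2 = (18 - (21)*(-2) - (15)*(0)) / -12 = -5
x_1 = (-14 - (4)*(-5) - (-5)*(-2) - (-4)*(0)) / 1 = -4

(-4, -5, -2, 0)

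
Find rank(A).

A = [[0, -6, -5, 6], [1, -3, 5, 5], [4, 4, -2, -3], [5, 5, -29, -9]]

rank(A) = 3

Row reduction:
R1 <-> R2   (pivot in column 1 was zero)
[ 1  -3    5   5 ]
[ 0  -6   -5   6 ]
[ 4   4   -2  -3 ]
[ 5   5  -29  -9 ]
R3 <- R3 - (4)*R1:  [   0   16  -22  -23 ]
R4 <- R4 - (5)*R1:  [   0   20  -54  -34 ]
R3 <- R3 - (-8/3)*R2:  [      0       0  -106/3      -7 ]
R4 <- R4 - (-10/3)*R2:  [      0       0  -212/3     -14 ]
R4 <- R4 - (2)*R3:  [ 0  0  0  0 ]
Row echelon form:
[ 1  -3       5   5 ]
[ 0  -6      -5   6 ]
[ 0   0  -106/3  -7 ]
[ 0   0       0   0 ]
Nonzero rows / pivot columns: 3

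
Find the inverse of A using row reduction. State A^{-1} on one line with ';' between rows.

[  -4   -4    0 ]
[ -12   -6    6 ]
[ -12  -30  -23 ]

Gauss-Jordan on [A | I]:
R1 <- (1/-4)*R1:  [    1     1     0  |  -1/4     0     0 ]
R2 <- R2 - (-12)*R1:  [  0   6   6  |  -3   1   0 ]
R3 <- R3 - (-12)*R1:  [   0  -18  -23  |   -3    0    1 ]
R2 <- (1/6)*R2:  [    0     1     1  |  -1/2   1/6     0 ]
R1 <- R1 - (1)*R2:  [    1     0    -1  |   1/4  -1/6     0 ]
R3 <- R3 - (-18)*R2:  [   0    0   -5  |  -12    3    1 ]
R3 <- (1/-5)*R3:  [    0     0     1  |  12/5  -3/5  -1/5 ]
R1 <- R1 - (-1)*R3:  [      1       0       0  |   53/20  -23/30    -1/5 ]
R2 <- R2 - (1)*R3:  [      0       1       0  |  -29/10   23/30     1/5 ]
Right block of [I | A^{-1}] is the inverse:
[  53/20  -23/30  -1/5 ]
[ -29/10   23/30   1/5 ]
[   12/5    -3/5  -1/5 ]

inverse = [53/20 -23/30 -1/5; -29/10 23/30 1/5; 12/5 -3/5 -1/5]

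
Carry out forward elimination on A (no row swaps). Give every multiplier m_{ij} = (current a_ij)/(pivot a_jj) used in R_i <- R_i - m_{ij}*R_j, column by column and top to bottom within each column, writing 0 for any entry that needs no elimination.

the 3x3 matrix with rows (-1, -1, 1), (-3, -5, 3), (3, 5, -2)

multipliers: 3, -3, -1

Forward elimination:
R2 <- R2 - (3)*R1:  [  0  -2   0 ]
R3 <- R3 - (-3)*R1:  [ 0  2  1 ]
R3 <- R3 - (-1)*R2:  [ 0  0  1 ]
Multipliers (in order of application): m_{21} = 3, m_{31} = -3, m_{32} = -1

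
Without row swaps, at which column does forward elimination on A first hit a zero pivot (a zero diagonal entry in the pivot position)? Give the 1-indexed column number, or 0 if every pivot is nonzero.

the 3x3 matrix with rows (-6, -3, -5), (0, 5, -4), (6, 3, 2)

Naive forward elimination:
R3 <- R3 - (-1)*R1:  [  0   0  -3 ]
All pivots nonzero; naive elimination completes without hitting a zero pivot.

first zero-pivot column = 0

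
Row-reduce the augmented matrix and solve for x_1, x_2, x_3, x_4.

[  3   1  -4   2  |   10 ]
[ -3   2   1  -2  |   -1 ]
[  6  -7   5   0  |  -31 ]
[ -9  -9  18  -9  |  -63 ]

(-2, 2, -1, 5)

Forward elimination on [A|b]:
R2 <- R2 - (-1)*R1:  [  0   3  -3   0   9 ]
R3 <- R3 - (2)*R1:  [   0   -9   13   -4  -51 ]
R4 <- R4 - (-3)*R1:  [   0   -6    6   -3  -33 ]
R3 <- R3 - (-3)*R2:  [   0    0    4   -4  -24 ]
R4 <- R4 - (-2)*R2:  [   0    0    0   -3  -15 ]
Row echelon form:
[ 3  1  -4   2  |   10 ]
[ 0  3  -3   0  |    9 ]
[ 0  0   4  -4  |  -24 ]
[ 0  0   0  -3  |  -15 ]
Back-substitution:
x_4 = (-15) / -3 = 5
x_3 = (-24 - (-4)*(5)) / 4 = -1
x_2 = (9 - (-3)*(-1)) / 3 = 2
x_1 = (10 - (1)*(2) - (-4)*(-1) - (2)*(5)) / 3 = -2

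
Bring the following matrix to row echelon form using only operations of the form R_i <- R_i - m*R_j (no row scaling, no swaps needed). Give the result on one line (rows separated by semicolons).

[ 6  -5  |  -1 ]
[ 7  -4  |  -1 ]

Forward elimination:
R2 <- R2 - (7/6)*R1:  [    0  11/6   1/6 ]
Row echelon form:
[ 6    -5  |   -1 ]
[ 0  11/6  |  1/6 ]

REF = [6 -5 -1; 0 11/6 1/6]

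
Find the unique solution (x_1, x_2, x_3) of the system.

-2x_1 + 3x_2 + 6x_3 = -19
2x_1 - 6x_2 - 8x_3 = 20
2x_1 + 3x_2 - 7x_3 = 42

Forward elimination on [A|b]:
R2 <- R2 - (-1)*R1:  [  0  -3  -2   1 ]
R3 <- R3 - (-1)*R1:  [  0   6  -1  23 ]
R3 <- R3 - (-2)*R2:  [  0   0  -5  25 ]
Row echelon form:
[ -2   3   6  |  -19 ]
[  0  -3  -2  |    1 ]
[  0   0  -5  |   25 ]
Back-substitution:
x_3 = (25) / -5 = -5
x_2 = (1 - (-2)*(-5)) / -3 = 3
x_1 = (-19 - (3)*(3) - (6)*(-5)) / -2 = -1

(-1, 3, -5)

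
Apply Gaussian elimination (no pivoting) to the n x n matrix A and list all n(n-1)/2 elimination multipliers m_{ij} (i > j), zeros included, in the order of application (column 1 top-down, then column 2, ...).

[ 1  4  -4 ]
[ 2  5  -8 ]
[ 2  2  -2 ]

Forward elimination:
R2 <- R2 - (2)*R1:  [  0  -3   0 ]
R3 <- R3 - (2)*R1:  [  0  -6   6 ]
R3 <- R3 - (2)*R2:  [ 0  0  6 ]
Multipliers (in order of application): m_{21} = 2, m_{31} = 2, m_{32} = 2

multipliers: 2, 2, 2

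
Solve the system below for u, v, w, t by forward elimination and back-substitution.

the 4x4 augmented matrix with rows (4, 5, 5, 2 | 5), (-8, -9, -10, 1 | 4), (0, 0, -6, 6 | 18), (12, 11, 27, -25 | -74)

(1, -1, 0, 3)

Forward elimination on [A|b]:
R2 <- R2 - (-2)*R1:  [  0   1   0   5  14 ]
R4 <- R4 - (3)*R1:  [   0   -4   12  -31  -89 ]
R4 <- R4 - (-4)*R2:  [   0    0   12  -11  -33 ]
R4 <- R4 - (-2)*R3:  [ 0  0  0  1  3 ]
Row echelon form:
[ 4  5   5  2  |   5 ]
[ 0  1   0  5  |  14 ]
[ 0  0  -6  6  |  18 ]
[ 0  0   0  1  |   3 ]
Back-substitution:
t = (3) / 1 = 3
w = (18 - (6)*(3)) / -6 = 0
v = (14 - (5)*(3)) / 1 = -1
u = (5 - (5)*(-1) - (5)*(0) - (2)*(3)) / 4 = 1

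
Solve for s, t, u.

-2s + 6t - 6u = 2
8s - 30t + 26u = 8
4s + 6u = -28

Forward elimination on [A|b]:
R2 <- R2 - (-4)*R1:  [  0  -6   2  16 ]
R3 <- R3 - (-2)*R1:  [   0   12   -6  -24 ]
R3 <- R3 - (-2)*R2:  [  0   0  -2   8 ]
Row echelon form:
[ -2   6  -6  |   2 ]
[  0  -6   2  |  16 ]
[  0   0  -2  |   8 ]
Back-substitution:
u = (8) / -2 = -4
t = (16 - (2)*(-4)) / -6 = -4
s = (2 - (6)*(-4) - (-6)*(-4)) / -2 = -1

(-1, -4, -4)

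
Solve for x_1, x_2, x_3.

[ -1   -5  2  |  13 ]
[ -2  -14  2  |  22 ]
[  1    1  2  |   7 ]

(0, -1, 4)

Forward elimination on [A|b]:
R2 <- R2 - (2)*R1:  [  0  -4  -2  -4 ]
R3 <- R3 - (-1)*R1:  [  0  -4   4  20 ]
R3 <- R3 - (1)*R2:  [  0   0   6  24 ]
Row echelon form:
[ -1  -5   2  |  13 ]
[  0  -4  -2  |  -4 ]
[  0   0   6  |  24 ]
Back-substitution:
x_3 = (24) / 6 = 4
x_2 = (-4 - (-2)*(4)) / -4 = -1
x_1 = (13 - (-5)*(-1) - (2)*(4)) / -1 = 0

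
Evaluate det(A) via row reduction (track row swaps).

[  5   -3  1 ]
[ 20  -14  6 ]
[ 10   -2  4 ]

det(A) = -60

Forward elimination:
R2 <- R2 - (4)*R1:  [  0  -2   2 ]
R3 <- R3 - (2)*R1:  [ 0  4  2 ]
R3 <- R3 - (-2)*R2:  [ 0  0  6 ]
Upper-triangular form:
[ 5  -3  1 ]
[ 0  -2  2 ]
[ 0   0  6 ]
det(A) = (-1)^0 * (5) * (-2) * (6) = -60  (0 row swaps -> sign +1)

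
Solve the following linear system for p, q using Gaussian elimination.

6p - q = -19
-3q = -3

(-3, 1)

Forward elimination on [A|b]:
Row echelon form:
[ 6  -1  |  -19 ]
[ 0  -3  |   -3 ]
Back-substitution:
q = (-3) / -3 = 1
p = (-19 - (-1)*(1)) / 6 = -3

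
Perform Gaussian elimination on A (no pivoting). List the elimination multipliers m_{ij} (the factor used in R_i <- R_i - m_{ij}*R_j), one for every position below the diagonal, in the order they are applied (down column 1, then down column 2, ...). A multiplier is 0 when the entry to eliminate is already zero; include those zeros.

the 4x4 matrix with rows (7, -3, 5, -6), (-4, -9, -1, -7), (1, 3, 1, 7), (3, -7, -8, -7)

multipliers: -4/7, 1/7, 3/7, -8/25, 8/15, -835/66

Forward elimination:
R2 <- R2 - (-4/7)*R1:  [     0  -75/7   13/7  -73/7 ]
R3 <- R3 - (1/7)*R1:  [    0  24/7   2/7  55/7 ]
R4 <- R4 - (3/7)*R1:  [     0  -40/7  -71/7  -31/7 ]
R3 <- R3 - (-8/25)*R2:  [      0       0   22/25  113/25 ]
R4 <- R4 - (8/15)*R2:  [       0        0  -167/15    17/15 ]
R4 <- R4 - (-835/66)*R3:  [       0        0        0  1283/22 ]
Multipliers (in order of application): m_{21} = -4/7, m_{31} = 1/7, m_{41} = 3/7, m_{32} = -8/25, m_{42} = 8/15, m_{43} = -835/66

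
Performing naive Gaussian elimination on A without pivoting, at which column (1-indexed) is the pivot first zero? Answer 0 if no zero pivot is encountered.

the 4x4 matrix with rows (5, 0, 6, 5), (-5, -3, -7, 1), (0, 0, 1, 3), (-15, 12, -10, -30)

first zero-pivot column = 0

Naive forward elimination:
R2 <- R2 - (-1)*R1:  [  0  -3  -1   6 ]
R4 <- R4 - (-3)*R1:  [   0   12    8  -15 ]
R4 <- R4 - (-4)*R2:  [ 0  0  4  9 ]
R4 <- R4 - (4)*R3:  [  0   0   0  -3 ]
All pivots nonzero; naive elimination completes without hitting a zero pivot.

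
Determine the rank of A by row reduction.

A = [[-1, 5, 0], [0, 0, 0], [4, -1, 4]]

Row reduction:
R3 <- R3 - (-4)*R1:  [  0  19   4 ]
R2 <-> R3   (pivot in column 2 was zero)
[ -1   5  0 ]
[  0  19  4 ]
[  0   0  0 ]
Row echelon form:
[ -1   5  0 ]
[  0  19  4 ]
[  0   0  0 ]
Nonzero rows / pivot columns: 2

rank(A) = 2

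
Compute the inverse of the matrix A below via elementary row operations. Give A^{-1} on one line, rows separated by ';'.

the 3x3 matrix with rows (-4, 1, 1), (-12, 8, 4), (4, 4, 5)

inverse = [-6/25 1/100 1/25; -19/25 6/25 -1/25; 4/5 -1/5 1/5]

Gauss-Jordan on [A | I]:
R1 <- (1/-4)*R1:  [    1  -1/4  -1/4  |  -1/4     0     0 ]
R2 <- R2 - (-12)*R1:  [  0   5   1  |  -3   1   0 ]
R3 <- R3 - (4)*R1:  [ 0  5  6  |  1  0  1 ]
R2 <- (1/5)*R2:  [    0     1   1/5  |  -3/5   1/5     0 ]
R1 <- R1 - (-1/4)*R2:  [    1     0  -1/5  |  -2/5  1/20     0 ]
R3 <- R3 - (5)*R2:  [  0   0   5  |   4  -1   1 ]
R3 <- (1/5)*R3:  [    0     0     1  |   4/5  -1/5   1/5 ]
R1 <- R1 - (-1/5)*R3:  [     1      0      0  |  -6/25  1/100   1/25 ]
R2 <- R2 - (1/5)*R3:  [      0       1       0  |  -19/25    6/25   -1/25 ]
Right block of [I | A^{-1}] is the inverse:
[  -6/25  1/100   1/25 ]
[ -19/25   6/25  -1/25 ]
[    4/5   -1/5    1/5 ]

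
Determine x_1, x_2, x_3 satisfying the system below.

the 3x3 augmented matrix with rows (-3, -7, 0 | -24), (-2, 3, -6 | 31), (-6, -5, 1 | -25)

Forward elimination on [A|b]:
R2 <- R2 - (2/3)*R1:  [    0  23/3    -6    47 ]
R3 <- R3 - (2)*R1:  [  0   9   1  23 ]
R3 <- R3 - (27/23)*R2:  [       0        0   185/23  -740/23 ]
Row echelon form:
[ -3    -7       0  |      -24 ]
[  0  23/3      -6  |       47 ]
[  0     0  185/23  |  -740/23 ]
Back-substitution:
x_3 = (-740/23) / (185/23) = -4
x_2 = (47 - (-6)*(-4)) / (23/3) = 3
x_1 = (-24 - (-7)*(3)) / -3 = 1

(1, 3, -4)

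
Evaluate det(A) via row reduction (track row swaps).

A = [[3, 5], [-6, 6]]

Forward elimination:
R2 <- R2 - (-2)*R1:  [  0  16 ]
Upper-triangular form:
[ 3   5 ]
[ 0  16 ]
det(A) = (-1)^0 * (3) * (16) = 48  (0 row swaps -> sign +1)

det(A) = 48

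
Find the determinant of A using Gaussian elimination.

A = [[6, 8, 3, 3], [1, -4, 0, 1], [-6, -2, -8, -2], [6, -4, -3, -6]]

Forward elimination:
R2 <- R2 - (1/6)*R1:  [     0  -16/3   -1/2    1/2 ]
R3 <- R3 - (-1)*R1:  [  0   6  -5   1 ]
R4 <- R4 - (1)*R1:  [   0  -12   -6   -9 ]
R3 <- R3 - (-9/8)*R2:  [      0       0  -89/16   25/16 ]
R4 <- R4 - (9/4)*R2:  [     0      0  -39/8  -81/8 ]
R4 <- R4 - (78/89)*R3:  [        0         0         0  -1023/89 ]
Upper-triangular form:
[ 6      8       3         3 ]
[ 0  -16/3    -1/2       1/2 ]
[ 0      0  -89/16     25/16 ]
[ 0      0       0  -1023/89 ]
det(A) = (-1)^0 * (6) * (-16/3) * (-89/16) * (-1023/89) = -2046  (0 row swaps -> sign +1)

det(A) = -2046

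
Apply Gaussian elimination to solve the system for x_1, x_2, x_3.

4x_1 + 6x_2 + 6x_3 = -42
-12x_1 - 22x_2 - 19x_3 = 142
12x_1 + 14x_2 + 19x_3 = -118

Forward elimination on [A|b]:
R2 <- R2 - (-3)*R1:  [  0  -4  -1  16 ]
R3 <- R3 - (3)*R1:  [  0  -4   1   8 ]
R3 <- R3 - (1)*R2:  [  0   0   2  -8 ]
Row echelon form:
[ 4   6   6  |  -42 ]
[ 0  -4  -1  |   16 ]
[ 0   0   2  |   -8 ]
Back-substitution:
x_3 = (-8) / 2 = -4
x_2 = (16 - (-1)*(-4)) / -4 = -3
x_1 = (-42 - (6)*(-3) - (6)*(-4)) / 4 = 0

(0, -3, -4)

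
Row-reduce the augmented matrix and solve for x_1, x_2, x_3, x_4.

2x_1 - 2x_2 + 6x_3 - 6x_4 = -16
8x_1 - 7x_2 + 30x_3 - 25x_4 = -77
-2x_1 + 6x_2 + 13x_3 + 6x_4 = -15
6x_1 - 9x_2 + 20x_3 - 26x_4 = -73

Forward elimination on [A|b]:
R2 <- R2 - (4)*R1:  [   0    1    6   -1  -13 ]
R3 <- R3 - (-1)*R1:  [   0    4   19    0  -31 ]
R4 <- R4 - (3)*R1:  [   0   -3    2   -8  -25 ]
R3 <- R3 - (4)*R2:  [  0   0  -5   4  21 ]
R4 <- R4 - (-3)*R2:  [   0    0   20  -11  -64 ]
R4 <- R4 - (-4)*R3:  [  0   0   0   5  20 ]
Row echelon form:
[ 2  -2   6  -6  |  -16 ]
[ 0   1   6  -1  |  -13 ]
[ 0   0  -5   4  |   21 ]
[ 0   0   0   5  |   20 ]
Back-substitution:
x_4 = (20) / 5 = 4
x_3 = (21 - (4)*(4)) / -5 = -1
x_2 = (-13 - (6)*(-1) - (-1)*(4)) / 1 = -3
x_1 = (-16 - (-2)*(-3) - (6)*(-1) - (-6)*(4)) / 2 = 4

(4, -3, -1, 4)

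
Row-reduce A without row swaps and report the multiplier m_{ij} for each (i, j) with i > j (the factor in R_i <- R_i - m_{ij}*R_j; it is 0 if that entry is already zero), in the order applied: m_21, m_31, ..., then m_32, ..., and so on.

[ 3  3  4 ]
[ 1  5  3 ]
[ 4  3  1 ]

Forward elimination:
R2 <- R2 - (1/3)*R1:  [   0    4  5/3 ]
R3 <- R3 - (4/3)*R1:  [     0     -1  -13/3 ]
R3 <- R3 - (-1/4)*R2:  [      0       0  -47/12 ]
Multipliers (in order of application): m_{21} = 1/3, m_{31} = 4/3, m_{32} = -1/4

multipliers: 1/3, 4/3, -1/4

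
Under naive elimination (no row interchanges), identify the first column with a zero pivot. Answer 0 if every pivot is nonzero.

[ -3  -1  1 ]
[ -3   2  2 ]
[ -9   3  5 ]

Naive forward elimination:
R2 <- R2 - (1)*R1:  [ 0  3  1 ]
R3 <- R3 - (3)*R1:  [ 0  6  2 ]
R3 <- R3 - (2)*R2:  [ 0  0  0 ]
Matrix at this point:
[ -3  -1  1 ]
[  0   3  1 ]
[  0   0  0 ]
Pivot entry (3,3) in the last row is zero and there are no rows below to swap with -> zero pivot in column 3 (A is singular).

first zero-pivot column = 3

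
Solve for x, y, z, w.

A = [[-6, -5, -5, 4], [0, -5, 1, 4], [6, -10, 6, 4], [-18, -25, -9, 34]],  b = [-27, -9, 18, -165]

Forward elimination on [A|b]:
R3 <- R3 - (-1)*R1:  [   0  -15    1    8   -9 ]
R4 <- R4 - (3)*R1:  [   0  -10    6   22  -84 ]
R3 <- R3 - (3)*R2:  [  0   0  -2  -4  18 ]
R4 <- R4 - (2)*R2:  [   0    0    4   14  -66 ]
R4 <- R4 - (-2)*R3:  [   0    0    0    6  -30 ]
Row echelon form:
[ -6  -5  -5   4  |  -27 ]
[  0  -5   1   4  |   -9 ]
[  0   0  -2  -4  |   18 ]
[  0   0   0   6  |  -30 ]
Back-substitution:
w = (-30) / 6 = -5
z = (18 - (-4)*(-5)) / -2 = 1
y = (-9 - (1)*(1) - (4)*(-5)) / -5 = -2
x = (-27 - (-5)*(-2) - (-5)*(1) - (4)*(-5)) / -6 = 2

(2, -2, 1, -5)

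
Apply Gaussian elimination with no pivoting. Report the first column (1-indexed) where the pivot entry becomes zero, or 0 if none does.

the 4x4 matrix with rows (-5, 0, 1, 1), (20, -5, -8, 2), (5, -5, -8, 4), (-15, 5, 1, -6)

Naive forward elimination:
R2 <- R2 - (-4)*R1:  [  0  -5  -4   6 ]
R3 <- R3 - (-1)*R1:  [  0  -5  -7   5 ]
R4 <- R4 - (3)*R1:  [  0   5  -2  -9 ]
R3 <- R3 - (1)*R2:  [  0   0  -3  -1 ]
R4 <- R4 - (-1)*R2:  [  0   0  -6  -3 ]
R4 <- R4 - (2)*R3:  [  0   0   0  -1 ]
All pivots nonzero; naive elimination completes without hitting a zero pivot.

first zero-pivot column = 0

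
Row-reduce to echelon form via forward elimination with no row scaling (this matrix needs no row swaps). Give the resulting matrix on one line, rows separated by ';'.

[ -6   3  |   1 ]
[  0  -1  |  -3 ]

REF = [-6 3 1; 0 -1 -3]

Forward elimination:
Row echelon form:
[ -6   3  |   1 ]
[  0  -1  |  -3 ]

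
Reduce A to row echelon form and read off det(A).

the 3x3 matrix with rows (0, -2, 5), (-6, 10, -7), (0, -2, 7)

det(A) = -24

Forward elimination:
R1 <-> R2   (pivot in column 1 was zero)
[ -6  10  -7 ]
[  0  -2   5 ]
[  0  -2   7 ]
R3 <- R3 - (1)*R2:  [ 0  0  2 ]
Upper-triangular form:
[ -6  10  -7 ]
[  0  -2   5 ]
[  0   0   2 ]
det(A) = (-1)^1 * (-6) * (-2) * (2) = -24  (1 row swap -> sign -1)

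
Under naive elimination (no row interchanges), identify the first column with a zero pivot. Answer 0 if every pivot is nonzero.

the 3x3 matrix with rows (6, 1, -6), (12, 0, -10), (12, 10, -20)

first zero-pivot column = 3

Naive forward elimination:
R2 <- R2 - (2)*R1:  [  0  -2   2 ]
R3 <- R3 - (2)*R1:  [  0   8  -8 ]
R3 <- R3 - (-4)*R2:  [ 0  0  0 ]
Matrix at this point:
[ 6   1  -6 ]
[ 0  -2   2 ]
[ 0   0   0 ]
Pivot entry (3,3) in the last row is zero and there are no rows below to swap with -> zero pivot in column 3 (A is singular).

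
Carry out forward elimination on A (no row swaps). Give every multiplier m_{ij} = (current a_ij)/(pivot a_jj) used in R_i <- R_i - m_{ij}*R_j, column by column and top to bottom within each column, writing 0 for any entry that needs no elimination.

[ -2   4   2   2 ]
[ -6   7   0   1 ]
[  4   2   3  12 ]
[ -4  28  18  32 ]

Forward elimination:
R2 <- R2 - (3)*R1:  [  0  -5  -6  -5 ]
R3 <- R3 - (-2)*R1:  [  0  10   7  16 ]
R4 <- R4 - (2)*R1:  [  0  20  14  28 ]
R3 <- R3 - (-2)*R2:  [  0   0  -5   6 ]
R4 <- R4 - (-4)*R2:  [   0    0  -10    8 ]
R4 <- R4 - (2)*R3:  [  0   0   0  -4 ]
Multipliers (in order of application): m_{21} = 3, m_{31} = -2, m_{41} = 2, m_{32} = -2, m_{42} = -4, m_{43} = 2

multipliers: 3, -2, 2, -2, -4, 2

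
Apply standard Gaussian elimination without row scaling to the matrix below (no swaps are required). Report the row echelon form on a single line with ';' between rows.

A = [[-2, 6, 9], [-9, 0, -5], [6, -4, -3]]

REF = [-2 6 9; 0 -27 -91/2; 0 0 11/27]

Forward elimination:
R2 <- R2 - (9/2)*R1:  [     0    -27  -91/2 ]
R3 <- R3 - (-3)*R1:  [  0  14  24 ]
R3 <- R3 - (-14/27)*R2:  [     0      0  11/27 ]
Row echelon form:
[ -2    6      9 ]
[  0  -27  -91/2 ]
[  0    0  11/27 ]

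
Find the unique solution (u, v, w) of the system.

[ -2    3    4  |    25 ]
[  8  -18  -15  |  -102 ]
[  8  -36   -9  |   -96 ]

(-3, 1, 4)

Forward elimination on [A|b]:
R2 <- R2 - (-4)*R1:  [  0  -6   1  -2 ]
R3 <- R3 - (-4)*R1:  [   0  -24    7    4 ]
R3 <- R3 - (4)*R2:  [  0   0   3  12 ]
Row echelon form:
[ -2   3  4  |  25 ]
[  0  -6  1  |  -2 ]
[  0   0  3  |  12 ]
Back-substitution:
w = (12) / 3 = 4
v = (-2 - (1)*(4)) / -6 = 1
u = (25 - (3)*(1) - (4)*(4)) / -2 = -3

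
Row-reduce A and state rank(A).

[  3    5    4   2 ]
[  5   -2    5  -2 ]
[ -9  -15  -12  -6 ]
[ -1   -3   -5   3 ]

Row reduction:
R2 <- R2 - (5/3)*R1:  [     0  -31/3   -5/3  -16/3 ]
R3 <- R3 - (-3)*R1:  [ 0  0  0  0 ]
R4 <- R4 - (-1/3)*R1:  [     0   -4/3  -11/3   11/3 ]
R4 <- R4 - (4/31)*R2:  [       0        0  -107/31   135/31 ]
R3 <-> R4   (pivot in column 3 was zero)
[ 3      5        4       2 ]
[ 0  -31/3     -5/3   -16/3 ]
[ 0      0  -107/31  135/31 ]
[ 0      0        0       0 ]
Row echelon form:
[ 3      5        4       2 ]
[ 0  -31/3     -5/3   -16/3 ]
[ 0      0  -107/31  135/31 ]
[ 0      0        0       0 ]
Nonzero rows / pivot columns: 3

rank(A) = 3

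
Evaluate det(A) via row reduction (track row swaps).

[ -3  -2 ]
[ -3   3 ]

Forward elimination:
R2 <- R2 - (1)*R1:  [ 0  5 ]
Upper-triangular form:
[ -3  -2 ]
[  0   5 ]
det(A) = (-1)^0 * (-3) * (5) = -15  (0 row swaps -> sign +1)

det(A) = -15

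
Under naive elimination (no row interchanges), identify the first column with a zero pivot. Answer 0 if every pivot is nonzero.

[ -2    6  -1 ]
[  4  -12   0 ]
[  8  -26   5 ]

Naive forward elimination:
R2 <- R2 - (-2)*R1:  [  0   0  -2 ]
R3 <- R3 - (-4)*R1:  [  0  -2   1 ]
Matrix at this point:
[ -2   6  -1 ]
[  0   0  -2 ]
[  0  -2   1 ]
Pivot entry (2,2) is zero but row 3 has -2 in column 2 -> naive elimination stops; a row interchange (e.g. R2 <-> R3) would be required here.

first zero-pivot column = 2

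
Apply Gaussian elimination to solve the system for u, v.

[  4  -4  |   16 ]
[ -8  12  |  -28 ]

(5, 1)

Forward elimination on [A|b]:
R2 <- R2 - (-2)*R1:  [ 0  4  4 ]
Row echelon form:
[ 4  -4  |  16 ]
[ 0   4  |   4 ]
Back-substitution:
v = (4) / 4 = 1
u = (16 - (-4)*(1)) / 4 = 5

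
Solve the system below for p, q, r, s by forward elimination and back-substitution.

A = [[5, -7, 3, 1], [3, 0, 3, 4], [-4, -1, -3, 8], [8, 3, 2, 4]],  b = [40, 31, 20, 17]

Forward elimination on [A|b]:
R2 <- R2 - (3/5)*R1:  [    0  21/5   6/5  17/5     7 ]
R3 <- R3 - (-4/5)*R1:  [     0  -33/5   -3/5   44/5     52 ]
R4 <- R4 - (8/5)*R1:  [     0   71/5  -14/5   12/5    -47 ]
R3 <- R3 - (-11/7)*R2:  [    0     0   9/7  99/7    63 ]
R4 <- R4 - (71/21)*R2:  [       0        0    -48/7  -191/21   -212/3 ]
R4 <- R4 - (-16/3)*R3:  [     0      0      0  199/3  796/3 ]
Row echelon form:
[ 5    -7    3      1  |     40 ]
[ 0  21/5  6/5   17/5  |      7 ]
[ 0     0  9/7   99/7  |     63 ]
[ 0     0    0  199/3  |  796/3 ]
Back-substitution:
s = (796/3) / (199/3) = 4
r = (63 - (99/7)*(4)) / (9/7) = 5
q = (7 - (6/5)*(5) - (17/5)*(4)) / (21/5) = -3
p = (40 - (-7)*(-3) - (3)*(5) - (1)*(4)) / 5 = 0

(0, -3, 5, 4)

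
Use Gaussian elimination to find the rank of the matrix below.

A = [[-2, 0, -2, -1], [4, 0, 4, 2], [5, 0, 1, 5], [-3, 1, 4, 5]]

rank(A) = 3

Row reduction:
R2 <- R2 - (-2)*R1:  [ 0  0  0  0 ]
R3 <- R3 - (-5/2)*R1:  [   0    0   -4  5/2 ]
R4 <- R4 - (3/2)*R1:  [    0     1     7  13/2 ]
R2 <-> R4   (pivot in column 2 was zero)
[ -2  0  -2    -1 ]
[  0  1   7  13/2 ]
[  0  0  -4   5/2 ]
[  0  0   0     0 ]
Row echelon form:
[ -2  0  -2    -1 ]
[  0  1   7  13/2 ]
[  0  0  -4   5/2 ]
[  0  0   0     0 ]
Nonzero rows / pivot columns: 3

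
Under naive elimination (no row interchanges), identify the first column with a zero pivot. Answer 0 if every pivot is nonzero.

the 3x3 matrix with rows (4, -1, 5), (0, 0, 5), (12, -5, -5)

Naive forward elimination:
R3 <- R3 - (3)*R1:  [   0   -2  -20 ]
Matrix at this point:
[ 4  -1    5 ]
[ 0   0    5 ]
[ 0  -2  -20 ]
Pivot entry (2,2) is zero but row 3 has -2 in column 2 -> naive elimination stops; a row interchange (e.g. R2 <-> R3) would be required here.

first zero-pivot column = 2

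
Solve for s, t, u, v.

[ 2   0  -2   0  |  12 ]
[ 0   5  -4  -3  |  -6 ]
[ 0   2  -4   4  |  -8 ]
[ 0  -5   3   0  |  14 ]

(4, -4, -2, -2)

Forward elimination on [A|b]:
R3 <- R3 - (2/5)*R2:  [     0      0  -12/5   26/5  -28/5 ]
R4 <- R4 - (-1)*R2:  [  0   0  -1  -3   8 ]
R4 <- R4 - (5/12)*R3:  [     0      0      0  -31/6   31/3 ]
Row echelon form:
[ 2  0     -2      0  |     12 ]
[ 0  5     -4     -3  |     -6 ]
[ 0  0  -12/5   26/5  |  -28/5 ]
[ 0  0      0  -31/6  |   31/3 ]
Back-substitution:
v = (31/3) / (-31/6) = -2
u = (-28/5 - (26/5)*(-2)) / (-12/5) = -2
t = (-6 - (-4)*(-2) - (-3)*(-2)) / 5 = -4
s = (12 - (-2)*(-2)) / 2 = 4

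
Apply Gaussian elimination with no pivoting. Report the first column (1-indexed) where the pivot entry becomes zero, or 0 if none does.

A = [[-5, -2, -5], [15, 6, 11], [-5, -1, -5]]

Naive forward elimination:
R2 <- R2 - (-3)*R1:  [  0   0  -4 ]
R3 <- R3 - (1)*R1:  [ 0  1  0 ]
Matrix at this point:
[ -5  -2  -5 ]
[  0   0  -4 ]
[  0   1   0 ]
Pivot entry (2,2) is zero but row 3 has 1 in column 2 -> naive elimination stops; a row interchange (e.g. R2 <-> R3) would be required here.

first zero-pivot column = 2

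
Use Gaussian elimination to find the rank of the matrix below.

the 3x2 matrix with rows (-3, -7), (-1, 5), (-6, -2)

Row reduction:
R2 <- R2 - (1/3)*R1:  [    0  22/3 ]
R3 <- R3 - (2)*R1:  [  0  12 ]
R3 <- R3 - (18/11)*R2:  [ 0  0 ]
Row echelon form:
[ -3    -7 ]
[  0  22/3 ]
[  0     0 ]
Nonzero rows / pivot columns: 2

rank(A) = 2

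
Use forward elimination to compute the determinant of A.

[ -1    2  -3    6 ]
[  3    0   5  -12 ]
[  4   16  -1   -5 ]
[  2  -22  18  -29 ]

det(A) = -18

Forward elimination:
R2 <- R2 - (-3)*R1:  [  0   6  -4   6 ]
R3 <- R3 - (-4)*R1:  [   0   24  -13   19 ]
R4 <- R4 - (-2)*R1:  [   0  -18   12  -17 ]
R3 <- R3 - (4)*R2:  [  0   0   3  -5 ]
R4 <- R4 - (-3)*R2:  [ 0  0  0  1 ]
Upper-triangular form:
[ -1  2  -3   6 ]
[  0  6  -4   6 ]
[  0  0   3  -5 ]
[  0  0   0   1 ]
det(A) = (-1)^0 * (-1) * (6) * (3) * (1) = -18  (0 row swaps -> sign +1)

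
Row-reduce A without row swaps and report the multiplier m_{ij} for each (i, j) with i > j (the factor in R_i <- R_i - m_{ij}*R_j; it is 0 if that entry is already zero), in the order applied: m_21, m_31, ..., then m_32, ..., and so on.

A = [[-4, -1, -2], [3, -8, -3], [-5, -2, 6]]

Forward elimination:
R2 <- R2 - (-3/4)*R1:  [     0  -35/4   -9/2 ]
R3 <- R3 - (5/4)*R1:  [    0  -3/4  17/2 ]
R3 <- R3 - (3/35)*R2:  [      0       0  311/35 ]
Multipliers (in order of application): m_{21} = -3/4, m_{31} = 5/4, m_{32} = 3/35

multipliers: -3/4, 5/4, 3/35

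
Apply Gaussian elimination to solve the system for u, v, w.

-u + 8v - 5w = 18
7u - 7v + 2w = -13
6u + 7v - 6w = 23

(2, 5, 4)

Forward elimination on [A|b]:
R2 <- R2 - (-7)*R1:  [   0   49  -33  113 ]
R3 <- R3 - (-6)*R1:  [   0   55  -36  131 ]
R3 <- R3 - (55/49)*R2:  [      0       0   51/49  204/49 ]
Row echelon form:
[ -1   8     -5  |      18 ]
[  0  49    -33  |     113 ]
[  0   0  51/49  |  204/49 ]
Back-substitution:
w = (204/49) / (51/49) = 4
v = (113 - (-33)*(4)) / 49 = 5
u = (18 - (8)*(5) - (-5)*(4)) / -1 = 2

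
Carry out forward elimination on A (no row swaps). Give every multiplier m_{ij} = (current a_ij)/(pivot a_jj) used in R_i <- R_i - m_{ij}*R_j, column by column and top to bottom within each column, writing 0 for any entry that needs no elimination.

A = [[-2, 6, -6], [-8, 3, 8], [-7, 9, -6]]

Forward elimination:
R2 <- R2 - (4)*R1:  [   0  -21   32 ]
R3 <- R3 - (7/2)*R1:  [   0  -12   15 ]
R3 <- R3 - (4/7)*R2:  [     0      0  -23/7 ]
Multipliers (in order of application): m_{21} = 4, m_{31} = 7/2, m_{32} = 4/7

multipliers: 4, 7/2, 4/7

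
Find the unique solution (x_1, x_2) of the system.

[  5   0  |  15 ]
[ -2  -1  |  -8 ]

Forward elimination on [A|b]:
R2 <- R2 - (-2/5)*R1:  [  0  -1  -2 ]
Row echelon form:
[ 5   0  |  15 ]
[ 0  -1  |  -2 ]
Back-substitution:
x_2 = (-2) / -1 = 2
x_1 = (15) / 5 = 3

(3, 2)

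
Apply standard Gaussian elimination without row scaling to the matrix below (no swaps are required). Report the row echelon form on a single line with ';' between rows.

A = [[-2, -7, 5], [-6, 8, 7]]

REF = [-2 -7 5; 0 29 -8]

Forward elimination:
R2 <- R2 - (3)*R1:  [  0  29  -8 ]
Row echelon form:
[ -2  -7   5 ]
[  0  29  -8 ]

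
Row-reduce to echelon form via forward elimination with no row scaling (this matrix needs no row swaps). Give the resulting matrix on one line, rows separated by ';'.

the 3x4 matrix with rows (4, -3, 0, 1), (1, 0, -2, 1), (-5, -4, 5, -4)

REF = [4 -3 0 1; 0 3/4 -2 3/4; 0 0 -47/3 5]

Forward elimination:
R2 <- R2 - (1/4)*R1:  [   0  3/4   -2  3/4 ]
R3 <- R3 - (-5/4)*R1:  [     0  -31/4      5  -11/4 ]
R3 <- R3 - (-31/3)*R2:  [     0      0  -47/3      5 ]
Row echelon form:
[ 4   -3      0    1 ]
[ 0  3/4     -2  3/4 ]
[ 0    0  -47/3    5 ]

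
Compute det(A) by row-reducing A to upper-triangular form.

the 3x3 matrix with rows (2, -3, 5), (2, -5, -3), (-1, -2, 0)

det(A) = -66

Forward elimination:
R2 <- R2 - (1)*R1:  [  0  -2  -8 ]
R3 <- R3 - (-1/2)*R1:  [    0  -7/2   5/2 ]
R3 <- R3 - (7/4)*R2:  [    0     0  33/2 ]
Upper-triangular form:
[ 2  -3     5 ]
[ 0  -2    -8 ]
[ 0   0  33/2 ]
det(A) = (-1)^0 * (2) * (-2) * (33/2) = -66  (0 row swaps -> sign +1)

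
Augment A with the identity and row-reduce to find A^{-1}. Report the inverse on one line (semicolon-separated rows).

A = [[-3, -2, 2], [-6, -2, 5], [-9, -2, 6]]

inverse = [-1/6 2/3 -1/2; -3/4 0 1/4; -1/2 1 -1/2]

Gauss-Jordan on [A | I]:
R1 <- (1/-3)*R1:  [    1   2/3  -2/3  |  -1/3     0     0 ]
R2 <- R2 - (-6)*R1:  [  0   2   1  |  -2   1   0 ]
R3 <- R3 - (-9)*R1:  [  0   4   0  |  -3   0   1 ]
R2 <- (1/2)*R2:  [   0    1  1/2  |   -1  1/2    0 ]
R1 <- R1 - (2/3)*R2:  [    1     0    -1  |   1/3  -1/3     0 ]
R3 <- R3 - (4)*R2:  [  0   0  -2  |   1  -2   1 ]
R3 <- (1/-2)*R3:  [    0     0     1  |  -1/2     1  -1/2 ]
R1 <- R1 - (-1)*R3:  [    1     0     0  |  -1/6   2/3  -1/2 ]
R2 <- R2 - (1/2)*R3:  [    0     1     0  |  -3/4     0   1/4 ]
Right block of [I | A^{-1}] is the inverse:
[ -1/6  2/3  -1/2 ]
[ -3/4    0   1/4 ]
[ -1/2    1  -1/2 ]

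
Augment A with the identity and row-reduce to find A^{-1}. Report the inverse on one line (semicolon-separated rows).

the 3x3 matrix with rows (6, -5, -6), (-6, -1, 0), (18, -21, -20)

inverse = [-5/36 -13/72 1/24; 5/6 1/12 -1/4; -1 -1/4 1/4]

Gauss-Jordan on [A | I]:
R1 <- (1/6)*R1:  [    1  -5/6    -1  |   1/6     0     0 ]
R2 <- R2 - (-6)*R1:  [  0  -6  -6  |   1   1   0 ]
R3 <- R3 - (18)*R1:  [  0  -6  -2  |  -3   0   1 ]
R2 <- (1/-6)*R2:  [    0     1     1  |  -1/6  -1/6     0 ]
R1 <- R1 - (-5/6)*R2:  [     1      0   -1/6  |   1/36  -5/36      0 ]
R3 <- R3 - (-6)*R2:  [  0   0   4  |  -4  -1   1 ]
R3 <- (1/4)*R3:  [    0     0     1  |    -1  -1/4   1/4 ]
R1 <- R1 - (-1/6)*R3:  [      1       0       0  |   -5/36  -13/72    1/24 ]
R2 <- R2 - (1)*R3:  [    0     1     0  |   5/6  1/12  -1/4 ]
Right block of [I | A^{-1}] is the inverse:
[ -5/36  -13/72  1/24 ]
[   5/6    1/12  -1/4 ]
[    -1    -1/4   1/4 ]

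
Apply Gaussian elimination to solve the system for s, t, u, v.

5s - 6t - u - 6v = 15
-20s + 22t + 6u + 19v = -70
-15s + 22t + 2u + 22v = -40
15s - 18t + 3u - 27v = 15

(2, 0, -5, 0)

Forward elimination on [A|b]:
R2 <- R2 - (-4)*R1:  [   0   -2    2   -5  -10 ]
R3 <- R3 - (-3)*R1:  [  0   4  -1   4   5 ]
R4 <- R4 - (3)*R1:  [   0    0    6   -9  -30 ]
R3 <- R3 - (-2)*R2:  [   0    0    3   -6  -15 ]
R4 <- R4 - (2)*R3:  [ 0  0  0  3  0 ]
Row echelon form:
[ 5  -6  -1  -6  |   15 ]
[ 0  -2   2  -5  |  -10 ]
[ 0   0   3  -6  |  -15 ]
[ 0   0   0   3  |    0 ]
Back-substitution:
v = (0) / 3 = 0
u = (-15 - (-6)*(0)) / 3 = -5
t = (-10 - (2)*(-5) - (-5)*(0)) / -2 = 0
s = (15 - (-6)*(0) - (-1)*(-5) - (-6)*(0)) / 5 = 2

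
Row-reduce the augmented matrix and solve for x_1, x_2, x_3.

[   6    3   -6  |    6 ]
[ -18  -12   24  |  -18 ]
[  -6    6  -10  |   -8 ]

Forward elimination on [A|b]:
R2 <- R2 - (-3)*R1:  [  0  -3   6   0 ]
R3 <- R3 - (-1)*R1:  [   0    9  -16   -2 ]
R3 <- R3 - (-3)*R2:  [  0   0   2  -2 ]
Row echelon form:
[ 6   3  -6  |   6 ]
[ 0  -3   6  |   0 ]
[ 0   0   2  |  -2 ]
Back-substitution:
x_3 = (-2) / 2 = -1
x_2 = (0 - (6)*(-1)) / -3 = -2
x_1 = (6 - (3)*(-2) - (-6)*(-1)) / 6 = 1

(1, -2, -1)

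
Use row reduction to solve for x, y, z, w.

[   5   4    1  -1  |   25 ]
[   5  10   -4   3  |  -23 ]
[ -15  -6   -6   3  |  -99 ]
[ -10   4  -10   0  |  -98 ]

Forward elimination on [A|b]:
R2 <- R2 - (1)*R1:  [   0    6   -5    4  -48 ]
R3 <- R3 - (-3)*R1:  [   0    6   -3    0  -24 ]
R4 <- R4 - (-2)*R1:  [   0   12   -8   -2  -48 ]
R3 <- R3 - (1)*R2:  [  0   0   2  -4  24 ]
R4 <- R4 - (2)*R2:  [   0    0    2  -10   48 ]
R4 <- R4 - (1)*R3:  [  0   0   0  -6  24 ]
Row echelon form:
[ 5  4   1  -1  |   25 ]
[ 0  6  -5   4  |  -48 ]
[ 0  0   2  -4  |   24 ]
[ 0  0   0  -6  |   24 ]
Back-substitution:
w = (24) / -6 = -4
z = (24 - (-4)*(-4)) / 2 = 4
y = (-48 - (-5)*(4) - (4)*(-4)) / 6 = -2
x = (25 - (4)*(-2) - (1)*(4) - (-1)*(-4)) / 5 = 5

(5, -2, 4, -4)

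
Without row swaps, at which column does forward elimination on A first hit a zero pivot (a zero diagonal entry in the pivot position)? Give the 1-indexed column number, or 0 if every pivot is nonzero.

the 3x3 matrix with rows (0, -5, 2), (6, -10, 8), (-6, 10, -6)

Naive forward elimination:
Pivot entry (1,1) is zero but row 2 has 6 in column 1 -> naive elimination stops; a row interchange (e.g. R1 <-> R2) would be required here.

first zero-pivot column = 1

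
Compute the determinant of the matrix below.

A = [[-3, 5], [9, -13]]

det(A) = -6

Forward elimination:
R2 <- R2 - (-3)*R1:  [ 0  2 ]
Upper-triangular form:
[ -3  5 ]
[  0  2 ]
det(A) = (-1)^0 * (-3) * (2) = -6  (0 row swaps -> sign +1)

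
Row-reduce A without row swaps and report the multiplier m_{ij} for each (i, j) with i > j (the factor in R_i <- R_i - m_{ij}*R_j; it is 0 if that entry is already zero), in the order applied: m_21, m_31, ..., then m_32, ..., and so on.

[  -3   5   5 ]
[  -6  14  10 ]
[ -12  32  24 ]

Forward elimination:
R2 <- R2 - (2)*R1:  [ 0  4  0 ]
R3 <- R3 - (4)*R1:  [  0  12   4 ]
R3 <- R3 - (3)*R2:  [ 0  0  4 ]
Multipliers (in order of application): m_{21} = 2, m_{31} = 4, m_{32} = 3

multipliers: 2, 4, 3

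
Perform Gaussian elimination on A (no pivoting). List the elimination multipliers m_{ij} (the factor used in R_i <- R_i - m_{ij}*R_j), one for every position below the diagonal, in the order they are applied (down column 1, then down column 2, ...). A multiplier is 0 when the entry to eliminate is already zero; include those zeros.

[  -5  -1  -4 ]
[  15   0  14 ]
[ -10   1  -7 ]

Forward elimination:
R2 <- R2 - (-3)*R1:  [  0  -3   2 ]
R3 <- R3 - (2)*R1:  [ 0  3  1 ]
R3 <- R3 - (-1)*R2:  [ 0  0  3 ]
Multipliers (in order of application): m_{21} = -3, m_{31} = 2, m_{32} = -1

multipliers: -3, 2, -1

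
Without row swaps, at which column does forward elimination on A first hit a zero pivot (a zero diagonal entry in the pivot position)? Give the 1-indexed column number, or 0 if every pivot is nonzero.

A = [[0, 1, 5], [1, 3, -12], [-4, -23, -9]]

Naive forward elimination:
Pivot entry (1,1) is zero but row 2 has 1 in column 1 -> naive elimination stops; a row interchange (e.g. R1 <-> R2) would be required here.

first zero-pivot column = 1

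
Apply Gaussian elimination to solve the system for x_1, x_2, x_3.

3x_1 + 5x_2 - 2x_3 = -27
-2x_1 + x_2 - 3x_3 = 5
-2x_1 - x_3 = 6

(-2, -5, -2)

Forward elimination on [A|b]:
R2 <- R2 - (-2/3)*R1:  [     0   13/3  -13/3    -13 ]
R3 <- R3 - (-2/3)*R1:  [    0  10/3  -7/3   -12 ]
R3 <- R3 - (10/13)*R2:  [  0   0   1  -2 ]
Row echelon form:
[ 3     5     -2  |  -27 ]
[ 0  13/3  -13/3  |  -13 ]
[ 0     0      1  |   -2 ]
Back-substitution:
x_3 = (-2) / 1 = -2
x_2 = (-13 - (-13/3)*(-2)) / (13/3) = -5
x_1 = (-27 - (5)*(-5) - (-2)*(-2)) / 3 = -2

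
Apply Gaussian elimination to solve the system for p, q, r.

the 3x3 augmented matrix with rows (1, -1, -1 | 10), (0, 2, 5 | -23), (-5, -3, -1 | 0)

Forward elimination on [A|b]:
R3 <- R3 - (-5)*R1:  [  0  -8  -6  50 ]
R3 <- R3 - (-4)*R2:  [   0    0   14  -42 ]
Row echelon form:
[ 1  -1  -1  |   10 ]
[ 0   2   5  |  -23 ]
[ 0   0  14  |  -42 ]
Back-substitution:
r = (-42) / 14 = -3
q = (-23 - (5)*(-3)) / 2 = -4
p = (10 - (-1)*(-4) - (-1)*(-3)) / 1 = 3

(3, -4, -3)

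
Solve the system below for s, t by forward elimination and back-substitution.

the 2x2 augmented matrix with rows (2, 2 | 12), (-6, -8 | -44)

(2, 4)

Forward elimination on [A|b]:
R2 <- R2 - (-3)*R1:  [  0  -2  -8 ]
Row echelon form:
[ 2   2  |  12 ]
[ 0  -2  |  -8 ]
Back-substitution:
t = (-8) / -2 = 4
s = (12 - (2)*(4)) / 2 = 2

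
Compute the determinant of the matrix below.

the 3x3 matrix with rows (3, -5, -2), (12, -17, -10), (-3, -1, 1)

det(A) = -45

Forward elimination:
R2 <- R2 - (4)*R1:  [  0   3  -2 ]
R3 <- R3 - (-1)*R1:  [  0  -6  -1 ]
R3 <- R3 - (-2)*R2:  [  0   0  -5 ]
Upper-triangular form:
[ 3  -5  -2 ]
[ 0   3  -2 ]
[ 0   0  -5 ]
det(A) = (-1)^0 * (3) * (3) * (-5) = -45  (0 row swaps -> sign +1)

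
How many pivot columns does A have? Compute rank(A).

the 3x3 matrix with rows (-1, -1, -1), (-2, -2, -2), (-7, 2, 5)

rank(A) = 2

Row reduction:
R2 <- R2 - (2)*R1:  [ 0  0  0 ]
R3 <- R3 - (7)*R1:  [  0   9  12 ]
R2 <-> R3   (pivot in column 2 was zero)
[ -1  -1  -1 ]
[  0   9  12 ]
[  0   0   0 ]
Row echelon form:
[ -1  -1  -1 ]
[  0   9  12 ]
[  0   0   0 ]
Nonzero rows / pivot columns: 2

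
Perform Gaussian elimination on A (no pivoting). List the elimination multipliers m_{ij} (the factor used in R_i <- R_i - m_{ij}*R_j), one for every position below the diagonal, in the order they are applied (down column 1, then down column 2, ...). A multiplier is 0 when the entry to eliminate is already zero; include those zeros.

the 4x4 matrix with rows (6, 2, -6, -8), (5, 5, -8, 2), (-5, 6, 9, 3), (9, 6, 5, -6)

multipliers: 5/6, -5/6, 3/2, 23/10, 9/10, 167/109

Forward elimination:
R2 <- R2 - (5/6)*R1:  [    0  10/3    -3  26/3 ]
R3 <- R3 - (-5/6)*R1:  [     0   23/3      4  -11/3 ]
R4 <- R4 - (3/2)*R1:  [  0   3  14   6 ]
R3 <- R3 - (23/10)*R2:  [      0       0  109/10  -118/5 ]
R4 <- R4 - (9/10)*R2:  [      0       0  167/10    -9/5 ]
R4 <- R4 - (167/109)*R3:  [        0         0         0  3745/109 ]
Multipliers (in order of application): m_{21} = 5/6, m_{31} = -5/6, m_{41} = 3/2, m_{32} = 23/10, m_{42} = 9/10, m_{43} = 167/109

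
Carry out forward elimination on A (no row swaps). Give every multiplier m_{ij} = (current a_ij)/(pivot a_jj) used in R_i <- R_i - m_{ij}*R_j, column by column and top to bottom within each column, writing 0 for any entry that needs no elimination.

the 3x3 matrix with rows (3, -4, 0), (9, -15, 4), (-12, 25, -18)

multipliers: 3, -4, -3

Forward elimination:
R2 <- R2 - (3)*R1:  [  0  -3   4 ]
R3 <- R3 - (-4)*R1:  [   0    9  -18 ]
R3 <- R3 - (-3)*R2:  [  0   0  -6 ]
Multipliers (in order of application): m_{21} = 3, m_{31} = -4, m_{32} = -3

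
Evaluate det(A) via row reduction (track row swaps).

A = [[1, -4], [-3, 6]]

det(A) = -6

Forward elimination:
R2 <- R2 - (-3)*R1:  [  0  -6 ]
Upper-triangular form:
[ 1  -4 ]
[ 0  -6 ]
det(A) = (-1)^0 * (1) * (-6) = -6  (0 row swaps -> sign +1)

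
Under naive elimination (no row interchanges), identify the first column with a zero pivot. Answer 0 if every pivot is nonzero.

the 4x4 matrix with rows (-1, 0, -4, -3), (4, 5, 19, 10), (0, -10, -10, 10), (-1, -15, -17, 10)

first zero-pivot column = 0

Naive forward elimination:
R2 <- R2 - (-4)*R1:  [  0   5   3  -2 ]
R4 <- R4 - (1)*R1:  [   0  -15  -13   13 ]
R3 <- R3 - (-2)*R2:  [  0   0  -4   6 ]
R4 <- R4 - (-3)*R2:  [  0   0  -4   7 ]
R4 <- R4 - (1)*R3:  [ 0  0  0  1 ]
All pivots nonzero; naive elimination completes without hitting a zero pivot.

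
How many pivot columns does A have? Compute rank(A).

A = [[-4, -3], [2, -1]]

Row reduction:
R2 <- R2 - (-1/2)*R1:  [    0  -5/2 ]
Row echelon form:
[ -4    -3 ]
[  0  -5/2 ]
Nonzero rows / pivot columns: 2

rank(A) = 2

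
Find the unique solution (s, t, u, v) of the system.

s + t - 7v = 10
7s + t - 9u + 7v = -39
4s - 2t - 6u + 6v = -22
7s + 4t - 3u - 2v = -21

(-2, -2, 1, -2)

Forward elimination on [A|b]:
R2 <- R2 - (7)*R1:  [    0    -6    -9    56  -109 ]
R3 <- R3 - (4)*R1:  [   0   -6   -6   34  -62 ]
R4 <- R4 - (7)*R1:  [   0   -3   -3   47  -91 ]
R3 <- R3 - (1)*R2:  [   0    0    3  -22   47 ]
R4 <- R4 - (1/2)*R2:  [     0      0    3/2     19  -73/2 ]
R4 <- R4 - (1/2)*R3:  [   0    0    0   30  -60 ]
Row echelon form:
[ 1   1   0   -7  |    10 ]
[ 0  -6  -9   56  |  -109 ]
[ 0   0   3  -22  |    47 ]
[ 0   0   0   30  |   -60 ]
Back-substitution:
v = (-60) / 30 = -2
u = (47 - (-22)*(-2)) / 3 = 1
t = (-109 - (-9)*(1) - (56)*(-2)) / -6 = -2
s = (10 - (1)*(-2) - (-7)*(-2)) / 1 = -2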